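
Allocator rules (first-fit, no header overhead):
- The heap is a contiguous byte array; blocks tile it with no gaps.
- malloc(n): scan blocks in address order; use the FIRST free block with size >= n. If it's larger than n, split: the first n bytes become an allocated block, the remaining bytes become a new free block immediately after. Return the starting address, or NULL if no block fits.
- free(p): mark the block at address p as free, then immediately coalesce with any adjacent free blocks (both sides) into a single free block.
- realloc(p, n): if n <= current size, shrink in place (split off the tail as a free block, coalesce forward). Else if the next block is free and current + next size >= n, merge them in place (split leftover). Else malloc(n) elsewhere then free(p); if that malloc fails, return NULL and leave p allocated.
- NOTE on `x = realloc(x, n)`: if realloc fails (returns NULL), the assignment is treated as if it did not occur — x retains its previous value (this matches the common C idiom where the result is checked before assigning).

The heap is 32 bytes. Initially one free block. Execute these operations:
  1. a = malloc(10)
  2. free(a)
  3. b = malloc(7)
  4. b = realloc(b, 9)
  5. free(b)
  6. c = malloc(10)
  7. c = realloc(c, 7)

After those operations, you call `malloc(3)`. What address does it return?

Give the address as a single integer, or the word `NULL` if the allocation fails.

Op 1: a = malloc(10) -> a = 0; heap: [0-9 ALLOC][10-31 FREE]
Op 2: free(a) -> (freed a); heap: [0-31 FREE]
Op 3: b = malloc(7) -> b = 0; heap: [0-6 ALLOC][7-31 FREE]
Op 4: b = realloc(b, 9) -> b = 0; heap: [0-8 ALLOC][9-31 FREE]
Op 5: free(b) -> (freed b); heap: [0-31 FREE]
Op 6: c = malloc(10) -> c = 0; heap: [0-9 ALLOC][10-31 FREE]
Op 7: c = realloc(c, 7) -> c = 0; heap: [0-6 ALLOC][7-31 FREE]
malloc(3): first-fit scan over [0-6 ALLOC][7-31 FREE] -> 7

Answer: 7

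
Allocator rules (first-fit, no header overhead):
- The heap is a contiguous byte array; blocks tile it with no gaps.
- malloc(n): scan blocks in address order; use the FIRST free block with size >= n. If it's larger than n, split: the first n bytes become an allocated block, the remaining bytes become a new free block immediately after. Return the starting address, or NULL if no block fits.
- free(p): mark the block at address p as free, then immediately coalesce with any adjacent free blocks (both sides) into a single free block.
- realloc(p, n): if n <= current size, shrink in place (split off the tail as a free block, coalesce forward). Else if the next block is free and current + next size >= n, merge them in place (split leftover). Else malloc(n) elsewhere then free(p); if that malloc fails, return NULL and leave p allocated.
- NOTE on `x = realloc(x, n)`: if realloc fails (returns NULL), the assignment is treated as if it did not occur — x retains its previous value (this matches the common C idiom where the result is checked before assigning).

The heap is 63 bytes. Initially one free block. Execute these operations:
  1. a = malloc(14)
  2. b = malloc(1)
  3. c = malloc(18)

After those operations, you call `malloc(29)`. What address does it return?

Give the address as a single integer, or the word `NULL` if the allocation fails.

Answer: 33

Derivation:
Op 1: a = malloc(14) -> a = 0; heap: [0-13 ALLOC][14-62 FREE]
Op 2: b = malloc(1) -> b = 14; heap: [0-13 ALLOC][14-14 ALLOC][15-62 FREE]
Op 3: c = malloc(18) -> c = 15; heap: [0-13 ALLOC][14-14 ALLOC][15-32 ALLOC][33-62 FREE]
malloc(29): first-fit scan over [0-13 ALLOC][14-14 ALLOC][15-32 ALLOC][33-62 FREE] -> 33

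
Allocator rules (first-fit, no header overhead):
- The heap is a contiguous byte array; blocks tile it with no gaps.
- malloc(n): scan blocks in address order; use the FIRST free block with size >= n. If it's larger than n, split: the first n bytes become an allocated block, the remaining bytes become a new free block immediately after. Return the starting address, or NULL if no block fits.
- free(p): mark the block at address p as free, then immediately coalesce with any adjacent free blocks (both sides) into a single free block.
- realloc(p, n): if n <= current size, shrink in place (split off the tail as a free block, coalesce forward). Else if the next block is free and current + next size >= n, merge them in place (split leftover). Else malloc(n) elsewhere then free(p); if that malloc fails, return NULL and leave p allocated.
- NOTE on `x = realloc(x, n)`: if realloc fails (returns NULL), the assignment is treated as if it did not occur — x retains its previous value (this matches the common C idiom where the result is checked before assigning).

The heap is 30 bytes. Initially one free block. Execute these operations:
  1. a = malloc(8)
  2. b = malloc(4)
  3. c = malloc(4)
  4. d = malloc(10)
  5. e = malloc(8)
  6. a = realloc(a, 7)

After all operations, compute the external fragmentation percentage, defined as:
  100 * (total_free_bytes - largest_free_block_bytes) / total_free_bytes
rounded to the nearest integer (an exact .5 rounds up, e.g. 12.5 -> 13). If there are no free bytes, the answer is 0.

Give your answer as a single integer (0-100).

Op 1: a = malloc(8) -> a = 0; heap: [0-7 ALLOC][8-29 FREE]
Op 2: b = malloc(4) -> b = 8; heap: [0-7 ALLOC][8-11 ALLOC][12-29 FREE]
Op 3: c = malloc(4) -> c = 12; heap: [0-7 ALLOC][8-11 ALLOC][12-15 ALLOC][16-29 FREE]
Op 4: d = malloc(10) -> d = 16; heap: [0-7 ALLOC][8-11 ALLOC][12-15 ALLOC][16-25 ALLOC][26-29 FREE]
Op 5: e = malloc(8) -> e = NULL; heap: [0-7 ALLOC][8-11 ALLOC][12-15 ALLOC][16-25 ALLOC][26-29 FREE]
Op 6: a = realloc(a, 7) -> a = 0; heap: [0-6 ALLOC][7-7 FREE][8-11 ALLOC][12-15 ALLOC][16-25 ALLOC][26-29 FREE]
Free blocks: [1 4] total_free=5 largest=4 -> 100*(5-4)/5 = 100/5 = 20

Answer: 20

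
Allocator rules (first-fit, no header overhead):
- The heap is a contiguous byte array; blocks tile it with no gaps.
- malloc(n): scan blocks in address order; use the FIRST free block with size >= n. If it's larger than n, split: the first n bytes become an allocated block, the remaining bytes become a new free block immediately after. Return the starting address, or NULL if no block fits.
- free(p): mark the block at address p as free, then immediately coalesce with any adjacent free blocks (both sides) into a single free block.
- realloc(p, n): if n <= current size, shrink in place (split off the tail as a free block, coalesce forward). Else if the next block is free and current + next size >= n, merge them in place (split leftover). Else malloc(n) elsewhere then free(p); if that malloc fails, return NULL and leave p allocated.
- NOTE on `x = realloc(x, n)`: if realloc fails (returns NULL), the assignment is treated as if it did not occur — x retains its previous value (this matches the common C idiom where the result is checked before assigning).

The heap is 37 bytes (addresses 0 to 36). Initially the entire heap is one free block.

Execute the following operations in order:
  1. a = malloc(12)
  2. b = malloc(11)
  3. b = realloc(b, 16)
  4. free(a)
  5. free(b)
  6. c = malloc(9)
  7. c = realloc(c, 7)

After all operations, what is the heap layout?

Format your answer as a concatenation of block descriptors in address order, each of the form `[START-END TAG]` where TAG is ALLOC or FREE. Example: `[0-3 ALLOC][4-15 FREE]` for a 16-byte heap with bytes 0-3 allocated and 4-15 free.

Answer: [0-6 ALLOC][7-36 FREE]

Derivation:
Op 1: a = malloc(12) -> a = 0; heap: [0-11 ALLOC][12-36 FREE]
Op 2: b = malloc(11) -> b = 12; heap: [0-11 ALLOC][12-22 ALLOC][23-36 FREE]
Op 3: b = realloc(b, 16) -> b = 12; heap: [0-11 ALLOC][12-27 ALLOC][28-36 FREE]
Op 4: free(a) -> (freed a); heap: [0-11 FREE][12-27 ALLOC][28-36 FREE]
Op 5: free(b) -> (freed b); heap: [0-36 FREE]
Op 6: c = malloc(9) -> c = 0; heap: [0-8 ALLOC][9-36 FREE]
Op 7: c = realloc(c, 7) -> c = 0; heap: [0-6 ALLOC][7-36 FREE]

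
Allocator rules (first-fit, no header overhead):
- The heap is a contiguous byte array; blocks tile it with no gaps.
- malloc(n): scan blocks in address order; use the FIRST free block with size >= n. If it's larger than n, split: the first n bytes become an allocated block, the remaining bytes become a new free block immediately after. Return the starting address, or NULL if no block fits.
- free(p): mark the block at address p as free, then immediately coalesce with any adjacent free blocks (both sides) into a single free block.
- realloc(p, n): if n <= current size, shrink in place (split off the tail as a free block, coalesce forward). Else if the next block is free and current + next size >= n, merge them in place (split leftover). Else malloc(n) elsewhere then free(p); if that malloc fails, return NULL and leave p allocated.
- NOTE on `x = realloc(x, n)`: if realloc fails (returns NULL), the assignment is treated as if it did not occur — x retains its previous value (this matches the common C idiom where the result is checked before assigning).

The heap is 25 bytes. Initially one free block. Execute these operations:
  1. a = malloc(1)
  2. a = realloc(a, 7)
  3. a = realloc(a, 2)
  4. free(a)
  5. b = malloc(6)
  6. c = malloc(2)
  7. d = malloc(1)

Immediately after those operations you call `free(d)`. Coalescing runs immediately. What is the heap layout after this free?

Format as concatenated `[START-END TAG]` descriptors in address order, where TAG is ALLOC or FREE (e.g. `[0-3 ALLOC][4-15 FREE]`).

Op 1: a = malloc(1) -> a = 0; heap: [0-0 ALLOC][1-24 FREE]
Op 2: a = realloc(a, 7) -> a = 0; heap: [0-6 ALLOC][7-24 FREE]
Op 3: a = realloc(a, 2) -> a = 0; heap: [0-1 ALLOC][2-24 FREE]
Op 4: free(a) -> (freed a); heap: [0-24 FREE]
Op 5: b = malloc(6) -> b = 0; heap: [0-5 ALLOC][6-24 FREE]
Op 6: c = malloc(2) -> c = 6; heap: [0-5 ALLOC][6-7 ALLOC][8-24 FREE]
Op 7: d = malloc(1) -> d = 8; heap: [0-5 ALLOC][6-7 ALLOC][8-8 ALLOC][9-24 FREE]
free(d): d = 8 -> block [8-8 ALLOC]; mark free, coalesce with adjacent free neighbors -> [0-5 ALLOC][6-7 ALLOC][8-24 FREE]

Answer: [0-5 ALLOC][6-7 ALLOC][8-24 FREE]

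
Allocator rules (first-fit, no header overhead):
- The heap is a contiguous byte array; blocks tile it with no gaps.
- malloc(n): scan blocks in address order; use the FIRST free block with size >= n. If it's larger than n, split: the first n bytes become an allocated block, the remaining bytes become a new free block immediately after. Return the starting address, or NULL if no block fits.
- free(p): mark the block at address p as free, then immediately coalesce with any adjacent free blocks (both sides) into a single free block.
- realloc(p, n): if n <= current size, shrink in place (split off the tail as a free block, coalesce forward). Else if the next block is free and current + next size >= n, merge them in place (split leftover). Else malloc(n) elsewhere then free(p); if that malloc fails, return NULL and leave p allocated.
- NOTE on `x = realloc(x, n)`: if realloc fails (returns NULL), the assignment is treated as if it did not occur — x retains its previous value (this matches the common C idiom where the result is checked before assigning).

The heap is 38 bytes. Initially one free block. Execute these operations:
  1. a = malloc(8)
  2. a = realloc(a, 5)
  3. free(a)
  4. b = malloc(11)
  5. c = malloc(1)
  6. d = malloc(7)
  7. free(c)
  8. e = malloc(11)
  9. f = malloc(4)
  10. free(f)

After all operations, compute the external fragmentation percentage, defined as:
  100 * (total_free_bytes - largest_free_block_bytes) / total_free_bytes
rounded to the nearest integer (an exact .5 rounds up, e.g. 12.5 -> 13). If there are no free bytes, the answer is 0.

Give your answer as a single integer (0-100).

Answer: 11

Derivation:
Op 1: a = malloc(8) -> a = 0; heap: [0-7 ALLOC][8-37 FREE]
Op 2: a = realloc(a, 5) -> a = 0; heap: [0-4 ALLOC][5-37 FREE]
Op 3: free(a) -> (freed a); heap: [0-37 FREE]
Op 4: b = malloc(11) -> b = 0; heap: [0-10 ALLOC][11-37 FREE]
Op 5: c = malloc(1) -> c = 11; heap: [0-10 ALLOC][11-11 ALLOC][12-37 FREE]
Op 6: d = malloc(7) -> d = 12; heap: [0-10 ALLOC][11-11 ALLOC][12-18 ALLOC][19-37 FREE]
Op 7: free(c) -> (freed c); heap: [0-10 ALLOC][11-11 FREE][12-18 ALLOC][19-37 FREE]
Op 8: e = malloc(11) -> e = 19; heap: [0-10 ALLOC][11-11 FREE][12-18 ALLOC][19-29 ALLOC][30-37 FREE]
Op 9: f = malloc(4) -> f = 30; heap: [0-10 ALLOC][11-11 FREE][12-18 ALLOC][19-29 ALLOC][30-33 ALLOC][34-37 FREE]
Op 10: free(f) -> (freed f); heap: [0-10 ALLOC][11-11 FREE][12-18 ALLOC][19-29 ALLOC][30-37 FREE]
Free blocks: [1 8] total_free=9 largest=8 -> 100*(9-8)/9 = 100/9 ≈ 11.111 -> rounds to 11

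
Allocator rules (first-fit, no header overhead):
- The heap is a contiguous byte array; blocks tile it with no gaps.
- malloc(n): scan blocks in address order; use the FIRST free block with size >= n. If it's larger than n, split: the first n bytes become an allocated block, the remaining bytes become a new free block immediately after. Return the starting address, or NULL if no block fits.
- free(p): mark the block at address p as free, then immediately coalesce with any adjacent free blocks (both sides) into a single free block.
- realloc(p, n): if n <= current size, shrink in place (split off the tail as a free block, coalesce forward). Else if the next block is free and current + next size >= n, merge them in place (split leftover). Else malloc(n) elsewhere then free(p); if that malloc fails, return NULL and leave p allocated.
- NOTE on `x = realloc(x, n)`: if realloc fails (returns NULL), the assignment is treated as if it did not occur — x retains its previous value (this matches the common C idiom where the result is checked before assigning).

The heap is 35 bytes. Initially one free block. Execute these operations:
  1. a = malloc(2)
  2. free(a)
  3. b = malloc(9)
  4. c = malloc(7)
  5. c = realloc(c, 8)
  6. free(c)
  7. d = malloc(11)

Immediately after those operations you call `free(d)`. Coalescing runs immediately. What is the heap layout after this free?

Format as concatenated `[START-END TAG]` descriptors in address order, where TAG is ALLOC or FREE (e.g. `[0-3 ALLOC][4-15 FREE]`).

Answer: [0-8 ALLOC][9-34 FREE]

Derivation:
Op 1: a = malloc(2) -> a = 0; heap: [0-1 ALLOC][2-34 FREE]
Op 2: free(a) -> (freed a); heap: [0-34 FREE]
Op 3: b = malloc(9) -> b = 0; heap: [0-8 ALLOC][9-34 FREE]
Op 4: c = malloc(7) -> c = 9; heap: [0-8 ALLOC][9-15 ALLOC][16-34 FREE]
Op 5: c = realloc(c, 8) -> c = 9; heap: [0-8 ALLOC][9-16 ALLOC][17-34 FREE]
Op 6: free(c) -> (freed c); heap: [0-8 ALLOC][9-34 FREE]
Op 7: d = malloc(11) -> d = 9; heap: [0-8 ALLOC][9-19 ALLOC][20-34 FREE]
free(d): d = 9 -> block [9-19 ALLOC]; mark free, coalesce with adjacent free neighbors -> [0-8 ALLOC][9-34 FREE]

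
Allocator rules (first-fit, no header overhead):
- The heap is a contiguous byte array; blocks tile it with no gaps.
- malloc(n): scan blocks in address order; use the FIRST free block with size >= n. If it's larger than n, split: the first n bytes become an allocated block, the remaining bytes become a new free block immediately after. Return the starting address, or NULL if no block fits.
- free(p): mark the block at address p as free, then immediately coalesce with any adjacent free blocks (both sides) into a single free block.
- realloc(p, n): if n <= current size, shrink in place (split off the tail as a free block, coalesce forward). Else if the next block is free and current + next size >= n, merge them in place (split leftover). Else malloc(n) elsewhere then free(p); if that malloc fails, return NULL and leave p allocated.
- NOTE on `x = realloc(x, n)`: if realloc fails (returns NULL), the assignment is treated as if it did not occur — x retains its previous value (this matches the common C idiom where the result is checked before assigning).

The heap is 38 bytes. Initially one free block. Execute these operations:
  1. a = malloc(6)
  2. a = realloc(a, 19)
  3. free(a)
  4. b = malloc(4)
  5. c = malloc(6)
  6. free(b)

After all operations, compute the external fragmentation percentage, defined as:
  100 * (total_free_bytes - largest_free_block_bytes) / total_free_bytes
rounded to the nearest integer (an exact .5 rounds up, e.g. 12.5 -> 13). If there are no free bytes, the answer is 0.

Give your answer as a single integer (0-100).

Answer: 13

Derivation:
Op 1: a = malloc(6) -> a = 0; heap: [0-5 ALLOC][6-37 FREE]
Op 2: a = realloc(a, 19) -> a = 0; heap: [0-18 ALLOC][19-37 FREE]
Op 3: free(a) -> (freed a); heap: [0-37 FREE]
Op 4: b = malloc(4) -> b = 0; heap: [0-3 ALLOC][4-37 FREE]
Op 5: c = malloc(6) -> c = 4; heap: [0-3 ALLOC][4-9 ALLOC][10-37 FREE]
Op 6: free(b) -> (freed b); heap: [0-3 FREE][4-9 ALLOC][10-37 FREE]
Free blocks: [4 28] total_free=32 largest=28 -> 100*(32-28)/32 = 400/32 = 12.5 -> rounds to 13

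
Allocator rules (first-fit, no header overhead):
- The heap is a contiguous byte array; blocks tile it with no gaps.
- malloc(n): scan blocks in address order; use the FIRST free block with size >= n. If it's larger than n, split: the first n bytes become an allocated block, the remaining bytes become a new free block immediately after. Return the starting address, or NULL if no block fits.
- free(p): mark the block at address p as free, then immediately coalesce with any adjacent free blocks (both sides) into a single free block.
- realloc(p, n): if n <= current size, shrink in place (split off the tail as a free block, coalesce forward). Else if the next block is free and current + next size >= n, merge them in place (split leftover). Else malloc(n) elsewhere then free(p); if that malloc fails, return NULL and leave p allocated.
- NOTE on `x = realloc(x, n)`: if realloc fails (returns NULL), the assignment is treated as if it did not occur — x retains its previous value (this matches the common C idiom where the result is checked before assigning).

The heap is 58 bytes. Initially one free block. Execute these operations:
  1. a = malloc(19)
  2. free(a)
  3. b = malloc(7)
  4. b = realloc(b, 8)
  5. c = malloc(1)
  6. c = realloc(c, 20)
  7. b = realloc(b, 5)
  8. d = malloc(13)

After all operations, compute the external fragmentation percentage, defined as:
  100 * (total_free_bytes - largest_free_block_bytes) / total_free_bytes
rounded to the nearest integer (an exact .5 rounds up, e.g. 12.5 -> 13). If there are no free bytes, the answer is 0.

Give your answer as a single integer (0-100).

Answer: 15

Derivation:
Op 1: a = malloc(19) -> a = 0; heap: [0-18 ALLOC][19-57 FREE]
Op 2: free(a) -> (freed a); heap: [0-57 FREE]
Op 3: b = malloc(7) -> b = 0; heap: [0-6 ALLOC][7-57 FREE]
Op 4: b = realloc(b, 8) -> b = 0; heap: [0-7 ALLOC][8-57 FREE]
Op 5: c = malloc(1) -> c = 8; heap: [0-7 ALLOC][8-8 ALLOC][9-57 FREE]
Op 6: c = realloc(c, 20) -> c = 8; heap: [0-7 ALLOC][8-27 ALLOC][28-57 FREE]
Op 7: b = realloc(b, 5) -> b = 0; heap: [0-4 ALLOC][5-7 FREE][8-27 ALLOC][28-57 FREE]
Op 8: d = malloc(13) -> d = 28; heap: [0-4 ALLOC][5-7 FREE][8-27 ALLOC][28-40 ALLOC][41-57 FREE]
Free blocks: [3 17] total_free=20 largest=17 -> 100*(20-17)/20 = 300/20 = 15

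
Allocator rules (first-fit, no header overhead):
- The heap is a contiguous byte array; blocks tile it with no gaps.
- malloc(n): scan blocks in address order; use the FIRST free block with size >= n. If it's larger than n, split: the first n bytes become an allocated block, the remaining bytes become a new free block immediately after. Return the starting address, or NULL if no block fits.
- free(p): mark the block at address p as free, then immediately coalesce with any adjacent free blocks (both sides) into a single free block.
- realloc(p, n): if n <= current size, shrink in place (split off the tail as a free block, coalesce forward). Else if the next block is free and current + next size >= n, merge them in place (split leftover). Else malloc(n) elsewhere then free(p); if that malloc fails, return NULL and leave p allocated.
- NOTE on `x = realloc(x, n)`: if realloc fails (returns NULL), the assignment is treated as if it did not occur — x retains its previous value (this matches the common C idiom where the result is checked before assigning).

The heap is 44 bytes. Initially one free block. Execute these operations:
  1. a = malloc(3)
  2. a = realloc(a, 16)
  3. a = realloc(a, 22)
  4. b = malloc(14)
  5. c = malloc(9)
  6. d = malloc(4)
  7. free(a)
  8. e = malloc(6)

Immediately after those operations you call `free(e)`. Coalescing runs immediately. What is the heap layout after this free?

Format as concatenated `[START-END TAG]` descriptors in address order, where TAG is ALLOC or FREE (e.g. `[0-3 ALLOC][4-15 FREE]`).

Answer: [0-21 FREE][22-35 ALLOC][36-39 ALLOC][40-43 FREE]

Derivation:
Op 1: a = malloc(3) -> a = 0; heap: [0-2 ALLOC][3-43 FREE]
Op 2: a = realloc(a, 16) -> a = 0; heap: [0-15 ALLOC][16-43 FREE]
Op 3: a = realloc(a, 22) -> a = 0; heap: [0-21 ALLOC][22-43 FREE]
Op 4: b = malloc(14) -> b = 22; heap: [0-21 ALLOC][22-35 ALLOC][36-43 FREE]
Op 5: c = malloc(9) -> c = NULL; heap: [0-21 ALLOC][22-35 ALLOC][36-43 FREE]
Op 6: d = malloc(4) -> d = 36; heap: [0-21 ALLOC][22-35 ALLOC][36-39 ALLOC][40-43 FREE]
Op 7: free(a) -> (freed a); heap: [0-21 FREE][22-35 ALLOC][36-39 ALLOC][40-43 FREE]
Op 8: e = malloc(6) -> e = 0; heap: [0-5 ALLOC][6-21 FREE][22-35 ALLOC][36-39 ALLOC][40-43 FREE]
free(e): e = 0 -> block [0-5 ALLOC]; mark free, coalesce with adjacent free neighbors -> [0-21 FREE][22-35 ALLOC][36-39 ALLOC][40-43 FREE]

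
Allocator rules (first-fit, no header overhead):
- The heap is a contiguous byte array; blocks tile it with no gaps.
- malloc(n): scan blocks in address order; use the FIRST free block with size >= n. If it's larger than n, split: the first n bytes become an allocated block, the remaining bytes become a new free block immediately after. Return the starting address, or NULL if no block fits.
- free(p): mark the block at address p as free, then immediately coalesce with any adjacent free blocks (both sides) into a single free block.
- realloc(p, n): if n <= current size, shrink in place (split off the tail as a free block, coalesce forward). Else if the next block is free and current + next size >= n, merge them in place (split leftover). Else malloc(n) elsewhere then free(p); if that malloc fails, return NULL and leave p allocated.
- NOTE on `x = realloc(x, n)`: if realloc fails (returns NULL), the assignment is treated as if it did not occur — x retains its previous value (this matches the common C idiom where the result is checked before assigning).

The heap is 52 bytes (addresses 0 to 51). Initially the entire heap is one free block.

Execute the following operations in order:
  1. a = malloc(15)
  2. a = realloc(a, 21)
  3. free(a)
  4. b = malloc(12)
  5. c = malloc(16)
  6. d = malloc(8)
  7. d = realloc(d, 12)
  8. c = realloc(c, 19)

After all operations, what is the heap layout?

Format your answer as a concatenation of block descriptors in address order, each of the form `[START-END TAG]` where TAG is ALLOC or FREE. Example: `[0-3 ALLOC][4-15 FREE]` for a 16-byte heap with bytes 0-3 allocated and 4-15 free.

Answer: [0-11 ALLOC][12-27 ALLOC][28-39 ALLOC][40-51 FREE]

Derivation:
Op 1: a = malloc(15) -> a = 0; heap: [0-14 ALLOC][15-51 FREE]
Op 2: a = realloc(a, 21) -> a = 0; heap: [0-20 ALLOC][21-51 FREE]
Op 3: free(a) -> (freed a); heap: [0-51 FREE]
Op 4: b = malloc(12) -> b = 0; heap: [0-11 ALLOC][12-51 FREE]
Op 5: c = malloc(16) -> c = 12; heap: [0-11 ALLOC][12-27 ALLOC][28-51 FREE]
Op 6: d = malloc(8) -> d = 28; heap: [0-11 ALLOC][12-27 ALLOC][28-35 ALLOC][36-51 FREE]
Op 7: d = realloc(d, 12) -> d = 28; heap: [0-11 ALLOC][12-27 ALLOC][28-39 ALLOC][40-51 FREE]
Op 8: c = realloc(c, 19) -> NULL (c unchanged); heap: [0-11 ALLOC][12-27 ALLOC][28-39 ALLOC][40-51 FREE]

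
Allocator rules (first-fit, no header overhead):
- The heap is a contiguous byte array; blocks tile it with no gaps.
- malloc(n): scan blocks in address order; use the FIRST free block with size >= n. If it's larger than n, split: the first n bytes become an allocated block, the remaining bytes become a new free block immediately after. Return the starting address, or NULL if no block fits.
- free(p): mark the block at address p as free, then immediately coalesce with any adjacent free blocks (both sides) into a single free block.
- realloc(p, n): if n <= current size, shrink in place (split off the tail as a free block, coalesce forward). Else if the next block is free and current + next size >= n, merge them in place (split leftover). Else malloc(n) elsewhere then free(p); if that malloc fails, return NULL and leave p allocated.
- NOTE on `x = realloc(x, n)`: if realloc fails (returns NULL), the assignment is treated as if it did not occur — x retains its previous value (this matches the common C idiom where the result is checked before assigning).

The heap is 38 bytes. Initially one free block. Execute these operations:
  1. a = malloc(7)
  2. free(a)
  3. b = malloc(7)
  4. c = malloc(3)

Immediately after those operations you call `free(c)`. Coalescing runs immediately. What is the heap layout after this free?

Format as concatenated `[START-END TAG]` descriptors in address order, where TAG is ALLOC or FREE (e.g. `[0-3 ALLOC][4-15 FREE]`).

Op 1: a = malloc(7) -> a = 0; heap: [0-6 ALLOC][7-37 FREE]
Op 2: free(a) -> (freed a); heap: [0-37 FREE]
Op 3: b = malloc(7) -> b = 0; heap: [0-6 ALLOC][7-37 FREE]
Op 4: c = malloc(3) -> c = 7; heap: [0-6 ALLOC][7-9 ALLOC][10-37 FREE]
free(c): c = 7 -> block [7-9 ALLOC]; mark free, coalesce with adjacent free neighbors -> [0-6 ALLOC][7-37 FREE]

Answer: [0-6 ALLOC][7-37 FREE]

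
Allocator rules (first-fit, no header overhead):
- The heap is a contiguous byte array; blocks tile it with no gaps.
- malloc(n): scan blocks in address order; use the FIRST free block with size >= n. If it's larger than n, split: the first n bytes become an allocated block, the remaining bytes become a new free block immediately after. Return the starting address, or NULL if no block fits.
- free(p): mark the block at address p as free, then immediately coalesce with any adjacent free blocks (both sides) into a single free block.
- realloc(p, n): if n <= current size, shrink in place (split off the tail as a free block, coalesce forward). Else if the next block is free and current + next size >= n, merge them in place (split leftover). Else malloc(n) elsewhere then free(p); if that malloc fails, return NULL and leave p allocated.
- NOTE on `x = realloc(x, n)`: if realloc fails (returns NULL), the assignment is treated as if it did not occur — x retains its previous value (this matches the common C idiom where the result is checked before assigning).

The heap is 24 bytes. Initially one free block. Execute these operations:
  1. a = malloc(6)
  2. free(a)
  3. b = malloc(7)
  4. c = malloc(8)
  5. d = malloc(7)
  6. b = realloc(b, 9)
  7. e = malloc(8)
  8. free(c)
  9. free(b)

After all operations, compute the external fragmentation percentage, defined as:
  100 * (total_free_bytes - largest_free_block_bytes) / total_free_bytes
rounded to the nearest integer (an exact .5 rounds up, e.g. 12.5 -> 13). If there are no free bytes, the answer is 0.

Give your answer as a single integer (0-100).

Answer: 12

Derivation:
Op 1: a = malloc(6) -> a = 0; heap: [0-5 ALLOC][6-23 FREE]
Op 2: free(a) -> (freed a); heap: [0-23 FREE]
Op 3: b = malloc(7) -> b = 0; heap: [0-6 ALLOC][7-23 FREE]
Op 4: c = malloc(8) -> c = 7; heap: [0-6 ALLOC][7-14 ALLOC][15-23 FREE]
Op 5: d = malloc(7) -> d = 15; heap: [0-6 ALLOC][7-14 ALLOC][15-21 ALLOC][22-23 FREE]
Op 6: b = realloc(b, 9) -> NULL (b unchanged); heap: [0-6 ALLOC][7-14 ALLOC][15-21 ALLOC][22-23 FREE]
Op 7: e = malloc(8) -> e = NULL; heap: [0-6 ALLOC][7-14 ALLOC][15-21 ALLOC][22-23 FREE]
Op 8: free(c) -> (freed c); heap: [0-6 ALLOC][7-14 FREE][15-21 ALLOC][22-23 FREE]
Op 9: free(b) -> (freed b); heap: [0-14 FREE][15-21 ALLOC][22-23 FREE]
Free blocks: [15 2] total_free=17 largest=15 -> 100*(17-15)/17 = 200/17 ≈ 11.765 -> rounds to 12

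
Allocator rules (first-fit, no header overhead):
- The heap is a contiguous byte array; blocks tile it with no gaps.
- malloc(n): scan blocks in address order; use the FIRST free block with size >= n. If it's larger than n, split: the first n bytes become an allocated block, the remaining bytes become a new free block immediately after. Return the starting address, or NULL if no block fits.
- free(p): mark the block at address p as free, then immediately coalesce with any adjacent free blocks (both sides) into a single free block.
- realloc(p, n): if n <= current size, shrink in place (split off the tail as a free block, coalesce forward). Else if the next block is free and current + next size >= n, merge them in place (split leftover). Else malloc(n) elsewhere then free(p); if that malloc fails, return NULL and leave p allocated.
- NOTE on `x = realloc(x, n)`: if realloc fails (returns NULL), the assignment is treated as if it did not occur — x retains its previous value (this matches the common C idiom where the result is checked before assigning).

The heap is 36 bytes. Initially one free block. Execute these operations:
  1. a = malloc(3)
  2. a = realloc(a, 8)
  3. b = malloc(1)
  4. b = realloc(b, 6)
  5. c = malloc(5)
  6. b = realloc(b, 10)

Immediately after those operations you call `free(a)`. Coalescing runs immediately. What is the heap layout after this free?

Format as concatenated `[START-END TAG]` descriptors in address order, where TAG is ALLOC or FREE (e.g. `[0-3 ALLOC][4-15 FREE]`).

Op 1: a = malloc(3) -> a = 0; heap: [0-2 ALLOC][3-35 FREE]
Op 2: a = realloc(a, 8) -> a = 0; heap: [0-7 ALLOC][8-35 FREE]
Op 3: b = malloc(1) -> b = 8; heap: [0-7 ALLOC][8-8 ALLOC][9-35 FREE]
Op 4: b = realloc(b, 6) -> b = 8; heap: [0-7 ALLOC][8-13 ALLOC][14-35 FREE]
Op 5: c = malloc(5) -> c = 14; heap: [0-7 ALLOC][8-13 ALLOC][14-18 ALLOC][19-35 FREE]
Op 6: b = realloc(b, 10) -> b = 19; heap: [0-7 ALLOC][8-13 FREE][14-18 ALLOC][19-28 ALLOC][29-35 FREE]
free(a): a = 0 -> block [0-7 ALLOC]; mark free, coalesce with adjacent free neighbors -> [0-13 FREE][14-18 ALLOC][19-28 ALLOC][29-35 FREE]

Answer: [0-13 FREE][14-18 ALLOC][19-28 ALLOC][29-35 FREE]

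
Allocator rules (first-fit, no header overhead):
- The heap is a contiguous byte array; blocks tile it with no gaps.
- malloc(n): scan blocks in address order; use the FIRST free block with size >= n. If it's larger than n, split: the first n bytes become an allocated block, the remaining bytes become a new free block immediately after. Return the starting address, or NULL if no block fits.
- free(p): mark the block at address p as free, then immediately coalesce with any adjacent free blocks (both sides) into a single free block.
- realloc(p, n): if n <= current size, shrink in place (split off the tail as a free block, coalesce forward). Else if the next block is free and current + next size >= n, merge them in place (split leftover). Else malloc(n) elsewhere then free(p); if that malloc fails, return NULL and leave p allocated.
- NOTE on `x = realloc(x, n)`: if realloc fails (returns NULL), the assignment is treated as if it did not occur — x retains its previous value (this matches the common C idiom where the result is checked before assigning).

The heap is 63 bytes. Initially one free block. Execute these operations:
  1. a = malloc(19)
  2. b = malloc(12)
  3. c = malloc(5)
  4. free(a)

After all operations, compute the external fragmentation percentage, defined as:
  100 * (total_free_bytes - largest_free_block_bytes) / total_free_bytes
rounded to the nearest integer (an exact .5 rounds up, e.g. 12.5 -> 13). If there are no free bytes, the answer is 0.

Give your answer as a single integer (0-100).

Op 1: a = malloc(19) -> a = 0; heap: [0-18 ALLOC][19-62 FREE]
Op 2: b = malloc(12) -> b = 19; heap: [0-18 ALLOC][19-30 ALLOC][31-62 FREE]
Op 3: c = malloc(5) -> c = 31; heap: [0-18 ALLOC][19-30 ALLOC][31-35 ALLOC][36-62 FREE]
Op 4: free(a) -> (freed a); heap: [0-18 FREE][19-30 ALLOC][31-35 ALLOC][36-62 FREE]
Free blocks: [19 27] total_free=46 largest=27 -> 100*(46-27)/46 = 1900/46 ≈ 41.304 -> rounds to 41

Answer: 41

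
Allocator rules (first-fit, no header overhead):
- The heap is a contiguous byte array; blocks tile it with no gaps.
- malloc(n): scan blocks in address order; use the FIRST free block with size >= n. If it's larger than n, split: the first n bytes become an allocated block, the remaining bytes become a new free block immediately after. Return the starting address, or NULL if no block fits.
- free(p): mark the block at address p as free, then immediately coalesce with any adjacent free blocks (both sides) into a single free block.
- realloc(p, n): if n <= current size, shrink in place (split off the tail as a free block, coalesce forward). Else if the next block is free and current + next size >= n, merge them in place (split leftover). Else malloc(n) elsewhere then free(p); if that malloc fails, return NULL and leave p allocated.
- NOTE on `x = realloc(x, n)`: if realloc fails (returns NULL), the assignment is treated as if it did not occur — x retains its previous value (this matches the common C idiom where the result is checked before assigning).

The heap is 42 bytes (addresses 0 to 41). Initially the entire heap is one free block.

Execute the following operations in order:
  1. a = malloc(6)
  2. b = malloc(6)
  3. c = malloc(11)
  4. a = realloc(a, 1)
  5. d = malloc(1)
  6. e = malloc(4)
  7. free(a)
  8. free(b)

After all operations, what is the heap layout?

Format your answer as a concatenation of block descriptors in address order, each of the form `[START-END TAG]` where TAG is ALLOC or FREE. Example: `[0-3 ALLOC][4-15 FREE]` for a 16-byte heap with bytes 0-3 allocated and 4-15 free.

Answer: [0-0 FREE][1-1 ALLOC][2-5 ALLOC][6-11 FREE][12-22 ALLOC][23-41 FREE]

Derivation:
Op 1: a = malloc(6) -> a = 0; heap: [0-5 ALLOC][6-41 FREE]
Op 2: b = malloc(6) -> b = 6; heap: [0-5 ALLOC][6-11 ALLOC][12-41 FREE]
Op 3: c = malloc(11) -> c = 12; heap: [0-5 ALLOC][6-11 ALLOC][12-22 ALLOC][23-41 FREE]
Op 4: a = realloc(a, 1) -> a = 0; heap: [0-0 ALLOC][1-5 FREE][6-11 ALLOC][12-22 ALLOC][23-41 FREE]
Op 5: d = malloc(1) -> d = 1; heap: [0-0 ALLOC][1-1 ALLOC][2-5 FREE][6-11 ALLOC][12-22 ALLOC][23-41 FREE]
Op 6: e = malloc(4) -> e = 2; heap: [0-0 ALLOC][1-1 ALLOC][2-5 ALLOC][6-11 ALLOC][12-22 ALLOC][23-41 FREE]
Op 7: free(a) -> (freed a); heap: [0-0 FREE][1-1 ALLOC][2-5 ALLOC][6-11 ALLOC][12-22 ALLOC][23-41 FREE]
Op 8: free(b) -> (freed b); heap: [0-0 FREE][1-1 ALLOC][2-5 ALLOC][6-11 FREE][12-22 ALLOC][23-41 FREE]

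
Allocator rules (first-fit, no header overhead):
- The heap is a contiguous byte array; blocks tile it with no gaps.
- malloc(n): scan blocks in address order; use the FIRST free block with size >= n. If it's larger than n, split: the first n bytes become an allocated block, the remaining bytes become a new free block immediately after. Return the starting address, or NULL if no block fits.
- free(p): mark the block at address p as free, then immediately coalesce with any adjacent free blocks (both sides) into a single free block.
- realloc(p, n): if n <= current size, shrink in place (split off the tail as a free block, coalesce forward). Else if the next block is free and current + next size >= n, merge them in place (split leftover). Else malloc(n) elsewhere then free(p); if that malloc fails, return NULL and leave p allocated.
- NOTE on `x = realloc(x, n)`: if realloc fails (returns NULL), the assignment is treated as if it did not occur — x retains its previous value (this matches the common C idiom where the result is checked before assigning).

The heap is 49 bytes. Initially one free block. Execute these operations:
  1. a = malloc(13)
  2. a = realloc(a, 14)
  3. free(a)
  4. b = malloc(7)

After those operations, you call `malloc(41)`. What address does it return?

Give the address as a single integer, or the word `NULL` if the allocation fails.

Op 1: a = malloc(13) -> a = 0; heap: [0-12 ALLOC][13-48 FREE]
Op 2: a = realloc(a, 14) -> a = 0; heap: [0-13 ALLOC][14-48 FREE]
Op 3: free(a) -> (freed a); heap: [0-48 FREE]
Op 4: b = malloc(7) -> b = 0; heap: [0-6 ALLOC][7-48 FREE]
malloc(41): first-fit scan over [0-6 ALLOC][7-48 FREE] -> 7

Answer: 7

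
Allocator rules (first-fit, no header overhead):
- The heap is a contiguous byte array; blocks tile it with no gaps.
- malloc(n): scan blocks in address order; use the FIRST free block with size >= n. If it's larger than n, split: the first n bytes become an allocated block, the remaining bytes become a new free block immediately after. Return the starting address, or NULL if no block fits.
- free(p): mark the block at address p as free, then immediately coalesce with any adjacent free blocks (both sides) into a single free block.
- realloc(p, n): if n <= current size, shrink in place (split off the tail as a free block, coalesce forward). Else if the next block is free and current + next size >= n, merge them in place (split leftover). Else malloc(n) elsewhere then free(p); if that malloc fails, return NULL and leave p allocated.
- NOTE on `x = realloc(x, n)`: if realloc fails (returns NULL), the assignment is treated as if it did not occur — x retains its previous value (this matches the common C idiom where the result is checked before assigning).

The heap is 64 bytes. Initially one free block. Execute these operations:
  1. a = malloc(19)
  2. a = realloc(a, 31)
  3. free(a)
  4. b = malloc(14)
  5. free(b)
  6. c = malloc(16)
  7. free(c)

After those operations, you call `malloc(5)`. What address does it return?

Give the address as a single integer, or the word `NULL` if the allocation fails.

Answer: 0

Derivation:
Op 1: a = malloc(19) -> a = 0; heap: [0-18 ALLOC][19-63 FREE]
Op 2: a = realloc(a, 31) -> a = 0; heap: [0-30 ALLOC][31-63 FREE]
Op 3: free(a) -> (freed a); heap: [0-63 FREE]
Op 4: b = malloc(14) -> b = 0; heap: [0-13 ALLOC][14-63 FREE]
Op 5: free(b) -> (freed b); heap: [0-63 FREE]
Op 6: c = malloc(16) -> c = 0; heap: [0-15 ALLOC][16-63 FREE]
Op 7: free(c) -> (freed c); heap: [0-63 FREE]
malloc(5): first-fit scan over [0-63 FREE] -> 0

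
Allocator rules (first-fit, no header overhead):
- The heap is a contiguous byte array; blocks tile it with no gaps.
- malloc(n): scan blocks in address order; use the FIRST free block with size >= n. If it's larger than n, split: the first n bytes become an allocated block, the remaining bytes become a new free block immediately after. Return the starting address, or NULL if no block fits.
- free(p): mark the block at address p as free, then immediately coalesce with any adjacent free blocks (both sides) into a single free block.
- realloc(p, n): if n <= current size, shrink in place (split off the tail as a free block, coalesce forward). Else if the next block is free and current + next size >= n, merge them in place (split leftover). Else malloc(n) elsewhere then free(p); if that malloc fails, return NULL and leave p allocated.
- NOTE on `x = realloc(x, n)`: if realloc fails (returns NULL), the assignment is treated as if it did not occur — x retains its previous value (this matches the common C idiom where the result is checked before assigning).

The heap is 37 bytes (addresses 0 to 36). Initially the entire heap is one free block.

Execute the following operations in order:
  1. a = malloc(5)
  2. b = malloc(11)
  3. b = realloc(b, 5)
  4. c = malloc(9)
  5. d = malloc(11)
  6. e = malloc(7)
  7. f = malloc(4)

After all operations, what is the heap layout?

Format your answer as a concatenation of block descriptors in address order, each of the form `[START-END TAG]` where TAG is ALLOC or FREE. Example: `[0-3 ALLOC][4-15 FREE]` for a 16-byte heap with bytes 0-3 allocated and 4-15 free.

Answer: [0-4 ALLOC][5-9 ALLOC][10-18 ALLOC][19-29 ALLOC][30-36 ALLOC]

Derivation:
Op 1: a = malloc(5) -> a = 0; heap: [0-4 ALLOC][5-36 FREE]
Op 2: b = malloc(11) -> b = 5; heap: [0-4 ALLOC][5-15 ALLOC][16-36 FREE]
Op 3: b = realloc(b, 5) -> b = 5; heap: [0-4 ALLOC][5-9 ALLOC][10-36 FREE]
Op 4: c = malloc(9) -> c = 10; heap: [0-4 ALLOC][5-9 ALLOC][10-18 ALLOC][19-36 FREE]
Op 5: d = malloc(11) -> d = 19; heap: [0-4 ALLOC][5-9 ALLOC][10-18 ALLOC][19-29 ALLOC][30-36 FREE]
Op 6: e = malloc(7) -> e = 30; heap: [0-4 ALLOC][5-9 ALLOC][10-18 ALLOC][19-29 ALLOC][30-36 ALLOC]
Op 7: f = malloc(4) -> f = NULL; heap: [0-4 ALLOC][5-9 ALLOC][10-18 ALLOC][19-29 ALLOC][30-36 ALLOC]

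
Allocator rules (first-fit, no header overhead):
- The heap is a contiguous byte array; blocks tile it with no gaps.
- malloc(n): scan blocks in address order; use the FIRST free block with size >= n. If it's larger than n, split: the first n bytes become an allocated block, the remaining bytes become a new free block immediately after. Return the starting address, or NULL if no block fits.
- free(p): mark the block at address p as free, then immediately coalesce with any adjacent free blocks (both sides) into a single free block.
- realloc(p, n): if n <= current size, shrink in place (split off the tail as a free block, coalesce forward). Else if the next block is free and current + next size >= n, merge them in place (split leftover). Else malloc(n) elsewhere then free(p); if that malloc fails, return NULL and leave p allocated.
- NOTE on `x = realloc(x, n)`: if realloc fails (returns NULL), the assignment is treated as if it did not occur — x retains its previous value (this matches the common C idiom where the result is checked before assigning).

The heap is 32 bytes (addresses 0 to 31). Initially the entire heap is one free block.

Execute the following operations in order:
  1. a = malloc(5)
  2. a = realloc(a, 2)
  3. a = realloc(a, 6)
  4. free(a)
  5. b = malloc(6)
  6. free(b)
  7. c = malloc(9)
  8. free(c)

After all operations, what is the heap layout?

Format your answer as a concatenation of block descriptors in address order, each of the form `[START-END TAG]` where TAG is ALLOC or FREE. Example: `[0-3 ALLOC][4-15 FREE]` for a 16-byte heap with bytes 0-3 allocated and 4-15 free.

Op 1: a = malloc(5) -> a = 0; heap: [0-4 ALLOC][5-31 FREE]
Op 2: a = realloc(a, 2) -> a = 0; heap: [0-1 ALLOC][2-31 FREE]
Op 3: a = realloc(a, 6) -> a = 0; heap: [0-5 ALLOC][6-31 FREE]
Op 4: free(a) -> (freed a); heap: [0-31 FREE]
Op 5: b = malloc(6) -> b = 0; heap: [0-5 ALLOC][6-31 FREE]
Op 6: free(b) -> (freed b); heap: [0-31 FREE]
Op 7: c = malloc(9) -> c = 0; heap: [0-8 ALLOC][9-31 FREE]
Op 8: free(c) -> (freed c); heap: [0-31 FREE]

Answer: [0-31 FREE]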